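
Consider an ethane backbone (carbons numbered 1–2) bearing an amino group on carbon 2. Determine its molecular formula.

C2H7N

Atom tally by fragment:
  CH3 → C:1 H:3
  CH2NH2 → C:1 H:4 N:1
Element totals:
  C: 2
  H: 7
  N: 1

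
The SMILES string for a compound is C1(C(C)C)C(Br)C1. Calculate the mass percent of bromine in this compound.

49.00%

Atom tally by fragment:
  cyclopropane ring core → C:3 H:6
  (− 2 ring H displaced by substituents)
  + CH(CH3)2 → C:3 H:7
  + Br → Br:1
Element totals:
  C: 6
  H: 11
  Br: 1
Molecular formula: C6H11Br.
Molar mass = 163.058 g/mol.
Mass from Br: 1 × 79.904 = 79.904 g/mol.
%Br = 79.904 / 163.058 × 100 = 49.00%.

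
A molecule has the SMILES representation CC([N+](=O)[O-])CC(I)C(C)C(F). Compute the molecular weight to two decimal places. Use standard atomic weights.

Atom tally by fragment:
  CH3 → C:1 H:3
  CH(NO2) → C:1 H:1 N:1 O:2
  CH2 → C:1 H:2
  CH(I) → C:1 H:1 I:1
  CH(CH3) → C:2 H:4
  CH2F → C:1 H:2 F:1
Element totals:
  C: 7
  H: 13
  F: 1
  I: 1
  N: 1
  O: 2
Molecular formula: C7H13FINO2.
  M = 7(12.011) + 13(1.008) + 18.998 + 126.904 + 14.007 + 2(15.999)
    = 84.077 + 13.104 + 18.998 + 126.904 + 14.007 + 31.998 = 289.088

289.09 g/mol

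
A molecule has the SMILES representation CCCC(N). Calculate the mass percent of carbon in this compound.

Atom tally by fragment:
  CH3 → C:1 H:3
  CH2 → C:1 H:2
  CH2 → C:1 H:2
  CH2NH2 → C:1 H:4 N:1
Element totals:
  C: 4
  H: 11
  N: 1
Molecular formula: C4H11N.
Molar mass = 73.139 g/mol.
Mass from C: 4 × 12.011 = 48.044 g/mol.
%C = 48.044 / 73.139 × 100 = 65.69%.

65.69%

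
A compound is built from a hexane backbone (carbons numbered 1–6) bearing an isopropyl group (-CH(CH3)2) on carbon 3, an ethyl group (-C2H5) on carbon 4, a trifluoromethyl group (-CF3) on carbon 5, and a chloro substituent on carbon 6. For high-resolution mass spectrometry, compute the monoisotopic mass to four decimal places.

258.1362

Atom tally by fragment:
  CH3 → C:1 H:3
  CH2 → C:1 H:2
  CH(CH(CH3)2) → C:4 H:8
  CH(C2H5) → C:3 H:6
  CH(CF3) → C:2 H:1 F:3
  CH2Cl → C:1 H:2 Cl:1
Element totals:
  C: 12
  H: 22
  Cl: 1
  F: 3
Molecular formula: C12H22ClF3.
  M = 12(12.0) + 22(1.007825) + 34.968853 + 3(18.998403)
    = 144.000000 + 22.172150 + 34.968853 + 56.995209 = 258.136212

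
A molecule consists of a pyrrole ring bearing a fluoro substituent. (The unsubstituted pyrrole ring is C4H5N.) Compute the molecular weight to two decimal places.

85.08 g/mol

Atom tally by fragment:
  pyrrole ring core → C:4 H:5 N:1
  (− 1 ring H displaced by substituents)
  + F → F:1
Element totals:
  C: 4
  H: 4
  F: 1
  N: 1
Molecular formula: C4H4FN.
  M = 4(12.011) + 4(1.008) + 18.998 + 14.007
    = 48.044 + 4.032 + 18.998 + 14.007 = 85.081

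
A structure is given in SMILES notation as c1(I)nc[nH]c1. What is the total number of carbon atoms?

3

Atom tally by fragment:
  imidazole ring core → C:3 H:4 N:2
  (− 1 ring H displaced by substituents)
  + I → I:1
Element totals:
  C: 3
  H: 3
  I: 1
  N: 2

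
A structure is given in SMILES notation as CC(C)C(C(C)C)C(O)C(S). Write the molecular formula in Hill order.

Atom tally by fragment:
  CH3 → C:1 H:3
  CH(CH3) → C:2 H:4
  CH(CH(CH3)2) → C:4 H:8
  CH(OH) → C:1 H:2 O:1
  CH2SH → C:1 H:3 S:1
Element totals:
  C: 9
  H: 20
  O: 1
  S: 1

C9H20OS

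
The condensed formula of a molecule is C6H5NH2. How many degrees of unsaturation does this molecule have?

4

Element totals:
  C: 6
  H: 7
  N: 1
Molecular formula: C6H7N.
DoU = (2C + 2 + N − H − X) / 2 = (2·6 + 2 + 1 − 7 − 0) / 2 = 4.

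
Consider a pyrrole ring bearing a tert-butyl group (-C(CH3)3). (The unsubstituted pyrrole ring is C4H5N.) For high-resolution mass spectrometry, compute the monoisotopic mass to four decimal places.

Atom tally by fragment:
  pyrrole ring core → C:4 H:5 N:1
  (− 1 ring H displaced by substituents)
  + C(CH3)3 → C:4 H:9
Element totals:
  C: 8
  H: 13
  N: 1
Molecular formula: C8H13N.
  M = 8(12.0) + 13(1.007825) + 14.003074
    = 96.000000 + 13.101725 + 14.003074 = 123.104799

123.1048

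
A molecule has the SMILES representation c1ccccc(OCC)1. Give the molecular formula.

C8H10O

Atom tally by fragment:
  benzene ring core → C:6 H:6
  (− 1 ring H displaced by substituents)
  + OC2H5 → C:2 H:5 O:1
Element totals:
  C: 8
  H: 10
  O: 1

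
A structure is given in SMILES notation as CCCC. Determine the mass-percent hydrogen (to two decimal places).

17.34%

Atom tally by fragment:
  CH3 → C:1 H:3
  CH2 → C:1 H:2
  CH2 → C:1 H:2
  CH3 → C:1 H:3
Element totals:
  C: 4
  H: 10
Molecular formula: C4H10.
Molar mass = 58.124 g/mol.
Mass from H: 10 × 1.008 = 10.080 g/mol.
%H = 10.080 / 58.124 × 100 = 17.34%.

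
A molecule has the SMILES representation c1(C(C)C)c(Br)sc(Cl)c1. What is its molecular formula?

Atom tally by fragment:
  thiophene ring core → C:4 H:4 S:1
  (− 3 ring H displaced by substituents)
  + CH(CH3)2 → C:3 H:7
  + Br → Br:1
  + Cl → Cl:1
Element totals:
  C: 7
  H: 8
  Br: 1
  Cl: 1
  S: 1

C7H8BrClS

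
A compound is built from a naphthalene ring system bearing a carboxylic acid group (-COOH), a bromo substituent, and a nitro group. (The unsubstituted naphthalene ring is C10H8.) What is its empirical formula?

C11H6BrNO4

Atom tally by fragment:
  naphthalene ring system core → C:10 H:8
  (− 3 ring H displaced by substituents)
  + COOH → C:1 H:1 O:2
  + Br → Br:1
  + NO2 → N:1 O:2
Element totals:
  C: 11
  H: 6
  Br: 1
  N: 1
  O: 4
Molecular formula: C11H6BrNO4.
gcd of subscripts (1, 11, 6, 1, 4) = 1, so the empirical formula equals the molecular formula.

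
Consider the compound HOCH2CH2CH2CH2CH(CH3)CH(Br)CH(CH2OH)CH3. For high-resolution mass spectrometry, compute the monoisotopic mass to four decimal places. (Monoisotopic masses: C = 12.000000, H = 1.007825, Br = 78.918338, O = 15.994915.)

Atom tally by fragment:
  HOCH2CH2 → C:2 H:5 O:1
  CH2 → C:1 H:2
  CH2 → C:1 H:2
  CH(CH3) → C:2 H:4
  CH(Br) → C:1 H:1 Br:1
  CH(CH2OH) → C:2 H:4 O:1
  CH3 → C:1 H:3
Element totals:
  C: 10
  H: 21
  Br: 1
  O: 2
Molecular formula: C10H21BrO2.
  M = 10(12.0) + 21(1.007825) + 78.918338 + 2(15.994915)
    = 120.000000 + 21.164325 + 78.918338 + 31.989830 = 252.072493

252.0725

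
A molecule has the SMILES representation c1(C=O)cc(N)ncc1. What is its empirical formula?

C6H6N2O

Atom tally by fragment:
  pyridine ring core → C:5 H:5 N:1
  (− 2 ring H displaced by substituents)
  + CHO → C:1 H:1 O:1
  + NH2 → N:1 H:2
Element totals:
  C: 6
  H: 6
  N: 2
  O: 1
Molecular formula: C6H6N2O.
gcd of subscripts (6, 6, 2, 1) = 1, so the empirical formula equals the molecular formula.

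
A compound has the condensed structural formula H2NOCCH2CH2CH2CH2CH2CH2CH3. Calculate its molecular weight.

143.23 g/mol

Atom tally by fragment:
  H2NOCCH2 → C:2 H:4 O:1 N:1
  CH2 → C:1 H:2
  CH2 → C:1 H:2
  CH2 → C:1 H:2
  CH2 → C:1 H:2
  CH2 → C:1 H:2
  CH3 → C:1 H:3
Element totals:
  C: 8
  H: 17
  N: 1
  O: 1
Molecular formula: C8H17NO.
  M = 8(12.011) + 17(1.008) + 14.007 + 15.999
    = 96.088 + 17.136 + 14.007 + 15.999 = 143.230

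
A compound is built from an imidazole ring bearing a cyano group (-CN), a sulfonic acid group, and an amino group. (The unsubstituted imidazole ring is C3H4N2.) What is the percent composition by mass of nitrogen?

29.78%

Atom tally by fragment:
  imidazole ring core → C:3 H:4 N:2
  (− 3 ring H displaced by substituents)
  + CN → C:1 N:1
  + SO3H → S:1 O:3 H:1
  + NH2 → N:1 H:2
Element totals:
  C: 4
  H: 4
  N: 4
  O: 3
  S: 1
Molecular formula: C4H4N4O3S.
Molar mass = 188.161 g/mol.
Mass from N: 4 × 14.007 = 56.028 g/mol.
%N = 56.028 / 188.161 × 100 = 29.78%.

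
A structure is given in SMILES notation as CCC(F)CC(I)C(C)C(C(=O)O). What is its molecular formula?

Atom tally by fragment:
  CH3 → C:1 H:3
  CH2 → C:1 H:2
  CH(F) → C:1 H:1 F:1
  CH2 → C:1 H:2
  CH(I) → C:1 H:1 I:1
  CH(CH3) → C:2 H:4
  CH2COOH → C:2 H:3 O:2
Element totals:
  C: 9
  H: 16
  F: 1
  I: 1
  O: 2

C9H16FIO2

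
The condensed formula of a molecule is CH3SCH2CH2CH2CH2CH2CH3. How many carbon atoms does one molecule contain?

Atom tally by fragment:
  CH3SCH2 → C:2 H:5 S:1
  CH2 → C:1 H:2
  CH2 → C:1 H:2
  CH2 → C:1 H:2
  CH2 → C:1 H:2
  CH3 → C:1 H:3
Element totals:
  C: 7
  H: 16
  S: 1

7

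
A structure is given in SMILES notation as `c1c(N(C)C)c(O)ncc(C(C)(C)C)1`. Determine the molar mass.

194.28 g/mol

Atom tally by fragment:
  pyridine ring core → C:5 H:5 N:1
  (− 3 ring H displaced by substituents)
  + N(CH3)2 → N:1 C:2 H:6
  + OH → O:1 H:1
  + C(CH3)3 → C:4 H:9
Element totals:
  C: 11
  H: 18
  N: 2
  O: 1
Molecular formula: C11H18N2O.
  M = 11(12.011) + 18(1.008) + 2(14.007) + 15.999
    = 132.121 + 18.144 + 28.014 + 15.999 = 194.278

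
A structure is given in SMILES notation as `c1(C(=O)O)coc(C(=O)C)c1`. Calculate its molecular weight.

Atom tally by fragment:
  furan ring core → C:4 H:4 O:1
  (− 2 ring H displaced by substituents)
  + COOH → C:1 H:1 O:2
  + COCH3 → C:2 H:3 O:1
Element totals:
  C: 7
  H: 6
  O: 4
Molecular formula: C7H6O4.
  M = 7(12.011) + 6(1.008) + 4(15.999)
    = 84.077 + 6.048 + 63.996 = 154.121

154.12 g/mol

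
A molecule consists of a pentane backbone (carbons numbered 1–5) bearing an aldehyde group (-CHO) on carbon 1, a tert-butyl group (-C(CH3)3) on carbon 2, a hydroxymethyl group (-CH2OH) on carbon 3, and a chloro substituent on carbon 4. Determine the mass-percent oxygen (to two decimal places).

Atom tally by fragment:
  OHCCH2 → C:2 H:3 O:1
  CH(C(CH3)3) → C:5 H:10
  CH(CH2OH) → C:2 H:4 O:1
  CH(Cl) → C:1 H:1 Cl:1
  CH3 → C:1 H:3
Element totals:
  C: 11
  H: 21
  Cl: 1
  O: 2
Molecular formula: C11H21ClO2.
Molar mass = 220.737 g/mol.
Mass from O: 2 × 15.999 = 31.998 g/mol.
%O = 31.998 / 220.737 × 100 = 14.50%.

14.50%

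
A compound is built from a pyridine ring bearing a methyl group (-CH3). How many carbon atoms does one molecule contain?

Atom tally by fragment:
  pyridine ring core → C:5 H:5 N:1
  (− 1 ring H displaced by substituents)
  + CH3 → C:1 H:3
Element totals:
  C: 6
  H: 7
  N: 1

6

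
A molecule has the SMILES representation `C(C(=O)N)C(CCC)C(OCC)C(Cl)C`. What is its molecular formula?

C11H22ClNO2

Atom tally by fragment:
  H2NOCCH2 → C:2 H:4 O:1 N:1
  CH(CH2CH2CH3) → C:4 H:8
  CH(OC2H5) → C:3 H:6 O:1
  CH(Cl) → C:1 H:1 Cl:1
  CH3 → C:1 H:3
Element totals:
  C: 11
  H: 22
  Cl: 1
  N: 1
  O: 2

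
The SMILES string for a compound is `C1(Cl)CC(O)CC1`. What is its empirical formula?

C5H9ClO

Atom tally by fragment:
  cyclopentane ring core → C:5 H:10
  (− 2 ring H displaced by substituents)
  + Cl → Cl:1
  + OH → O:1 H:1
Element totals:
  C: 5
  H: 9
  Cl: 1
  O: 1
Molecular formula: C5H9ClO.
gcd of subscripts (5, 1, 9, 1) = 1, so the empirical formula equals the molecular formula.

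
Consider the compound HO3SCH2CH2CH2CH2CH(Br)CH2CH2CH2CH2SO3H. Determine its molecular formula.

C9H19BrO6S2

Atom tally by fragment:
  HO3SCH2 → C:1 H:3 S:1 O:3
  CH2 → C:1 H:2
  CH2 → C:1 H:2
  CH2 → C:1 H:2
  CH(Br) → C:1 H:1 Br:1
  CH2 → C:1 H:2
  CH2 → C:1 H:2
  CH2 → C:1 H:2
  CH2SO3H → C:1 H:3 S:1 O:3
Element totals:
  C: 9
  H: 19
  Br: 1
  O: 6
  S: 2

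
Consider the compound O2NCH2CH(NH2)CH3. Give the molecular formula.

C3H8N2O2

Element totals:
  C: 3
  H: 8
  N: 2
  O: 2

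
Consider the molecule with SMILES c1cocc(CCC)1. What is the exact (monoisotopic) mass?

Atom tally by fragment:
  furan ring core → C:4 H:4 O:1
  (− 1 ring H displaced by substituents)
  + CH2CH2CH3 → C:3 H:7
Element totals:
  C: 7
  H: 10
  O: 1
Molecular formula: C7H10O.
  M = 7(12.0) + 10(1.007825) + 15.994915
    = 84.000000 + 10.078250 + 15.994915 = 110.073165

110.0732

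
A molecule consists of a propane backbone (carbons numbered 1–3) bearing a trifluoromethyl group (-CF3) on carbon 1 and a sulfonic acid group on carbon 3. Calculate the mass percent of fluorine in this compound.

29.66%

Atom tally by fragment:
  F3CCH2 → C:2 H:2 F:3
  CH2 → C:1 H:2
  CH2SO3H → C:1 H:3 S:1 O:3
Element totals:
  C: 4
  H: 7
  F: 3
  O: 3
  S: 1
Molecular formula: C4H7F3O3S.
Molar mass = 192.151 g/mol.
Mass from F: 3 × 18.998 = 56.994 g/mol.
%F = 56.994 / 192.151 × 100 = 29.66%.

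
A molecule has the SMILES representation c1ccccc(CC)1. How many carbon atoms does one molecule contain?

Atom tally by fragment:
  benzene ring core → C:6 H:6
  (− 1 ring H displaced by substituents)
  + C2H5 → C:2 H:5
Element totals:
  C: 8
  H: 10

8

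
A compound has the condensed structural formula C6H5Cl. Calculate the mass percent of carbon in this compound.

64.03%

Atom tally by fragment:
  benzene ring core → C:6 H:6
  (− 1 ring H displaced by substituents)
  + Cl → Cl:1
Element totals:
  C: 6
  H: 5
  Cl: 1
Molecular formula: C6H5Cl.
Molar mass = 112.556 g/mol.
Mass from C: 6 × 12.011 = 72.066 g/mol.
%C = 72.066 / 112.556 × 100 = 64.03%.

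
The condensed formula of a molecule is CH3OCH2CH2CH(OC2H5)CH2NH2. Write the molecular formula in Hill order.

Atom tally by fragment:
  CH3OCH2 → C:2 H:5 O:1
  CH2 → C:1 H:2
  CH(OC2H5) → C:3 H:6 O:1
  CH2NH2 → C:1 H:4 N:1
Element totals:
  C: 7
  H: 17
  N: 1
  O: 2

C7H17NO2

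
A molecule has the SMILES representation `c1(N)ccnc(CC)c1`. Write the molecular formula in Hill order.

C7H10N2

Atom tally by fragment:
  pyridine ring core → C:5 H:5 N:1
  (− 2 ring H displaced by substituents)
  + NH2 → N:1 H:2
  + C2H5 → C:2 H:5
Element totals:
  C: 7
  H: 10
  N: 2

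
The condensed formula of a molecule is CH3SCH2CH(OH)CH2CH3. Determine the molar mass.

120.21 g/mol

Element totals:
  C: 5
  H: 12
  O: 1
  S: 1
Molecular formula: C5H12OS.
  M = 5(12.011) + 12(1.008) + 15.999 + 32.06
    = 60.055 + 12.096 + 15.999 + 32.060 = 120.210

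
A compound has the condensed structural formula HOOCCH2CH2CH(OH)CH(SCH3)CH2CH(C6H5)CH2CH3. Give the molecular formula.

C16H24O3S

Atom tally by fragment:
  HOOCCH2 → C:2 H:3 O:2
  CH2 → C:1 H:2
  CH(OH) → C:1 H:2 O:1
  CH(SCH3) → C:2 H:4 S:1
  CH2 → C:1 H:2
  CH(C6H5) → C:7 H:6
  CH2 → C:1 H:2
  CH3 → C:1 H:3
Element totals:
  C: 16
  H: 24
  O: 3
  S: 1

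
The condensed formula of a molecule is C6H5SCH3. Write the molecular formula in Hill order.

Atom tally by fragment:
  benzene ring core → C:6 H:6
  (− 1 ring H displaced by substituents)
  + SCH3 → C:1 H:3 S:1
Element totals:
  C: 7
  H: 8
  S: 1

C7H8S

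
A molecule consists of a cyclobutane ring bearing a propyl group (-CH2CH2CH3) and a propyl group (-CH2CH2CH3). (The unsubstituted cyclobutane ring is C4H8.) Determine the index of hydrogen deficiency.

Atom tally by fragment:
  cyclobutane ring core → C:4 H:8
  (− 2 ring H displaced by substituents)
  + CH2CH2CH3 → C:3 H:7
  + CH2CH2CH3 → C:3 H:7
Element totals:
  C: 10
  H: 20
Molecular formula: C10H20.
DoU = (2C + 2 + N − H − X) / 2 = (2·10 + 2 + 0 − 20 − 0) / 2 = 1.

1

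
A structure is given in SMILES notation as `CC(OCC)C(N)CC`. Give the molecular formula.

Atom tally by fragment:
  CH3 → C:1 H:3
  CH(OC2H5) → C:3 H:6 O:1
  CH(NH2) → C:1 H:3 N:1
  CH2 → C:1 H:2
  CH3 → C:1 H:3
Element totals:
  C: 7
  H: 17
  N: 1
  O: 1

C7H17NO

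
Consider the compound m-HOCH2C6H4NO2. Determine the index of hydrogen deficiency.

5

Atom tally by fragment:
  benzene ring core → C:6 H:6
  (− 2 ring H displaced by substituents)
  + CH2OH → C:1 H:3 O:1
  + NO2 → N:1 O:2
Element totals:
  C: 7
  H: 7
  N: 1
  O: 3
Molecular formula: C7H7NO3.
DoU = (2C + 2 + N − H − X) / 2 = (2·7 + 2 + 1 − 7 − 0) / 2 = 5.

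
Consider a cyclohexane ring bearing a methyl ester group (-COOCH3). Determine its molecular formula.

Atom tally by fragment:
  cyclohexane ring core → C:6 H:12
  (− 1 ring H displaced by substituents)
  + COOCH3 → C:2 H:3 O:2
Element totals:
  C: 8
  H: 14
  O: 2

C8H14O2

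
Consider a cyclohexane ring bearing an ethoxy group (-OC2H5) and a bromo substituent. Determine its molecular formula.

Atom tally by fragment:
  cyclohexane ring core → C:6 H:12
  (− 2 ring H displaced by substituents)
  + OC2H5 → C:2 H:5 O:1
  + Br → Br:1
Element totals:
  C: 8
  H: 15
  Br: 1
  O: 1

C8H15BrO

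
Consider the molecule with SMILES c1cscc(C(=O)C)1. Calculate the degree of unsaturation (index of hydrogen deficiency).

Atom tally by fragment:
  thiophene ring core → C:4 H:4 S:1
  (− 1 ring H displaced by substituents)
  + COCH3 → C:2 H:3 O:1
Element totals:
  C: 6
  H: 6
  O: 1
  S: 1
Molecular formula: C6H6OS.
DoU = (2C + 2 + N − H − X) / 2 = (2·6 + 2 + 0 − 6 − 0) / 2 = 4.

4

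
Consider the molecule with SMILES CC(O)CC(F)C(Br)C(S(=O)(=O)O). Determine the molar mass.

Atom tally by fragment:
  CH3 → C:1 H:3
  CH(OH) → C:1 H:2 O:1
  CH2 → C:1 H:2
  CH(F) → C:1 H:1 F:1
  CH(Br) → C:1 H:1 Br:1
  CH2SO3H → C:1 H:3 S:1 O:3
Element totals:
  C: 6
  H: 12
  Br: 1
  F: 1
  O: 4
  S: 1
Molecular formula: C6H12BrFO4S.
  M = 6(12.011) + 12(1.008) + 79.904 + 18.998 + 4(15.999) + 32.06
    = 72.066 + 12.096 + 79.904 + 18.998 + 63.996 + 32.060 = 279.120

279.12 g/mol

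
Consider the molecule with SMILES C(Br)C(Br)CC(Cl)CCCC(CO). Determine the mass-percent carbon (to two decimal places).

32.13%

Atom tally by fragment:
  BrCH2 → C:1 H:2 Br:1
  CH(Br) → C:1 H:1 Br:1
  CH2 → C:1 H:2
  CH(Cl) → C:1 H:1 Cl:1
  CH2 → C:1 H:2
  CH2 → C:1 H:2
  CH2 → C:1 H:2
  CH2CH2OH → C:2 H:5 O:1
Element totals:
  C: 9
  H: 17
  Br: 2
  Cl: 1
  O: 1
Molecular formula: C9H17Br2ClO.
Molar mass = 336.492 g/mol.
Mass from C: 9 × 12.011 = 108.099 g/mol.
%C = 108.099 / 336.492 × 100 = 32.13%.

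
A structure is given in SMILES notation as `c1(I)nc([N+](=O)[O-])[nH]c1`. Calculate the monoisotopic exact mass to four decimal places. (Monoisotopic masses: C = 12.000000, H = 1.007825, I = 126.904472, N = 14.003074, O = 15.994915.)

Atom tally by fragment:
  imidazole ring core → C:3 H:4 N:2
  (− 2 ring H displaced by substituents)
  + I → I:1
  + NO2 → N:1 O:2
Element totals:
  C: 3
  H: 2
  I: 1
  N: 3
  O: 2
Molecular formula: C3H2IN3O2.
  M = 3(12.0) + 2(1.007825) + 126.904472 + 3(14.003074) + 2(15.994915)
    = 36.000000 + 2.015650 + 126.904472 + 42.009222 + 31.989830 = 238.919174

238.9192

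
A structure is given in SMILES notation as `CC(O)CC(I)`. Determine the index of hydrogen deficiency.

Atom tally by fragment:
  CH3 → C:1 H:3
  CH(OH) → C:1 H:2 O:1
  CH2 → C:1 H:2
  CH2I → C:1 H:2 I:1
Element totals:
  C: 4
  H: 9
  I: 1
  O: 1
Molecular formula: C4H9IO.
DoU = (2C + 2 + N − H − X) / 2 = (2·4 + 2 + 0 − 9 − 1) / 2 = 0.

0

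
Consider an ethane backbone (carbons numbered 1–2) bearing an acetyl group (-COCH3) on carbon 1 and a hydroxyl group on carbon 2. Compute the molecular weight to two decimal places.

88.11 g/mol

Atom tally by fragment:
  CH3COCH2 → C:3 H:5 O:1
  CH2OH → C:1 H:3 O:1
Element totals:
  C: 4
  H: 8
  O: 2
Molecular formula: C4H8O2.
  M = 4(12.011) + 8(1.008) + 2(15.999)
    = 48.044 + 8.064 + 31.998 = 88.106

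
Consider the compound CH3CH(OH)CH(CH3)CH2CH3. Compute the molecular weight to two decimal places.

Element totals:
  C: 6
  H: 14
  O: 1
Molecular formula: C6H14O.
  M = 6(12.011) + 14(1.008) + 15.999
    = 72.066 + 14.112 + 15.999 = 102.177

102.18 g/mol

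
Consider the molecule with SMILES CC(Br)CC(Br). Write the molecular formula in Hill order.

C4H8Br2

Atom tally by fragment:
  CH3 → C:1 H:3
  CH(Br) → C:1 H:1 Br:1
  CH2 → C:1 H:2
  CH2Br → C:1 H:2 Br:1
Element totals:
  C: 4
  H: 8
  Br: 2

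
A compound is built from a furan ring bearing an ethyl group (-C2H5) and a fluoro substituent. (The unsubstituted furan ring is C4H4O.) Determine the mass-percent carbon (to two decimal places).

Atom tally by fragment:
  furan ring core → C:4 H:4 O:1
  (− 2 ring H displaced by substituents)
  + C2H5 → C:2 H:5
  + F → F:1
Element totals:
  C: 6
  H: 7
  F: 1
  O: 1
Molecular formula: C6H7FO.
Molar mass = 114.119 g/mol.
Mass from C: 6 × 12.011 = 72.066 g/mol.
%C = 72.066 / 114.119 × 100 = 63.15%.

63.15%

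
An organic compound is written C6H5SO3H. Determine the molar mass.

158.17 g/mol

Element totals:
  C: 6
  H: 6
  O: 3
  S: 1
Molecular formula: C6H6O3S.
  M = 6(12.011) + 6(1.008) + 3(15.999) + 32.06
    = 72.066 + 6.048 + 47.997 + 32.060 = 158.171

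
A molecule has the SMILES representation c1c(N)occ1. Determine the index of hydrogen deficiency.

3

Atom tally by fragment:
  furan ring core → C:4 H:4 O:1
  (− 1 ring H displaced by substituents)
  + NH2 → N:1 H:2
Element totals:
  C: 4
  H: 5
  N: 1
  O: 1
Molecular formula: C4H5NO.
DoU = (2C + 2 + N − H − X) / 2 = (2·4 + 2 + 1 − 5 − 0) / 2 = 3.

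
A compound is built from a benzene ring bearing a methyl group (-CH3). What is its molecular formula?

C7H8

Atom tally by fragment:
  benzene ring core → C:6 H:6
  (− 1 ring H displaced by substituents)
  + CH3 → C:1 H:3
Element totals:
  C: 7
  H: 8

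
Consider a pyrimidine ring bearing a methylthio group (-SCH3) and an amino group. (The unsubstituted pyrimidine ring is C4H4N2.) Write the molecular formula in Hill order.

Atom tally by fragment:
  pyrimidine ring core → C:4 H:4 N:2
  (− 2 ring H displaced by substituents)
  + SCH3 → C:1 H:3 S:1
  + NH2 → N:1 H:2
Element totals:
  C: 5
  H: 7
  N: 3
  S: 1

C5H7N3S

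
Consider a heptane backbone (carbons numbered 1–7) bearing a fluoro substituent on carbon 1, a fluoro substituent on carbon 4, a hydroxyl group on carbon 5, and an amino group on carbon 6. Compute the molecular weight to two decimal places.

Atom tally by fragment:
  FCH2 → C:1 H:2 F:1
  CH2 → C:1 H:2
  CH2 → C:1 H:2
  CH(F) → C:1 H:1 F:1
  CH(OH) → C:1 H:2 O:1
  CH(NH2) → C:1 H:3 N:1
  CH3 → C:1 H:3
Element totals:
  C: 7
  H: 15
  F: 2
  N: 1
  O: 1
Molecular formula: C7H15F2NO.
  M = 7(12.011) + 15(1.008) + 2(18.998) + 14.007 + 15.999
    = 84.077 + 15.120 + 37.996 + 14.007 + 15.999 = 167.199

167.20 g/mol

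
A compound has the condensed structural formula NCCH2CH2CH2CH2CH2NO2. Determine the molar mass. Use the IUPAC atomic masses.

Atom tally by fragment:
  NCCH2 → C:2 H:2 N:1
  CH2 → C:1 H:2
  CH2 → C:1 H:2
  CH2 → C:1 H:2
  CH2NO2 → C:1 H:2 N:1 O:2
Element totals:
  C: 6
  H: 10
  N: 2
  O: 2
Molecular formula: C6H10N2O2.
  M = 6(12.011) + 10(1.008) + 2(14.007) + 2(15.999)
    = 72.066 + 10.080 + 28.014 + 31.998 = 142.158

142.16 g/mol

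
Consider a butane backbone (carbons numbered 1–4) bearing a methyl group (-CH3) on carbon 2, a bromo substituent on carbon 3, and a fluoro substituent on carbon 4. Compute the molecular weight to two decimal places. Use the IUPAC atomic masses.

169.04 g/mol

Atom tally by fragment:
  CH3 → C:1 H:3
  CH(CH3) → C:2 H:4
  CH(Br) → C:1 H:1 Br:1
  CH2F → C:1 H:2 F:1
Element totals:
  C: 5
  H: 10
  Br: 1
  F: 1
Molecular formula: C5H10BrF.
  M = 5(12.011) + 10(1.008) + 79.904 + 18.998
    = 60.055 + 10.080 + 79.904 + 18.998 = 169.037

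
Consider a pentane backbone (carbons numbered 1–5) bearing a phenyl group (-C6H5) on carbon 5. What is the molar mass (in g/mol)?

148.25 g/mol

Atom tally by fragment:
  CH3 → C:1 H:3
  CH2 → C:1 H:2
  CH2 → C:1 H:2
  CH2 → C:1 H:2
  CH2C6H5 → C:7 H:7
Element totals:
  C: 11
  H: 16
Molecular formula: C11H16.
  M = 11(12.011) + 16(1.008)
    = 132.121 + 16.128 = 148.249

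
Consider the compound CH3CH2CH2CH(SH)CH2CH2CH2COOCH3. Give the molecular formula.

C9H18O2S

Element totals:
  C: 9
  H: 18
  O: 2
  S: 1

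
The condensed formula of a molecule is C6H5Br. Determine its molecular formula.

C6H5Br

Atom tally by fragment:
  benzene ring core → C:6 H:6
  (− 1 ring H displaced by substituents)
  + Br → Br:1
Element totals:
  C: 6
  H: 5
  Br: 1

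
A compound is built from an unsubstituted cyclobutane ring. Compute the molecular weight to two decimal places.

Atom tally by fragment:
  cyclobutane ring core → C:4 H:8
Element totals:
  C: 4
  H: 8
Molecular formula: C4H8.
  M = 4(12.011) + 8(1.008)
    = 48.044 + 8.064 = 56.108

56.11 g/mol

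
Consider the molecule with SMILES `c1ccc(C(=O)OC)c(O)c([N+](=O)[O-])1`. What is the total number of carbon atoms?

8

Atom tally by fragment:
  benzene ring core → C:6 H:6
  (− 3 ring H displaced by substituents)
  + COOCH3 → C:2 H:3 O:2
  + OH → O:1 H:1
  + NO2 → N:1 O:2
Element totals:
  C: 8
  H: 7
  N: 1
  O: 5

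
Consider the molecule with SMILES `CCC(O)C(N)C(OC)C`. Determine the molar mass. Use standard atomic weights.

Atom tally by fragment:
  CH3 → C:1 H:3
  CH2 → C:1 H:2
  CH(OH) → C:1 H:2 O:1
  CH(NH2) → C:1 H:3 N:1
  CH(OCH3) → C:2 H:4 O:1
  CH3 → C:1 H:3
Element totals:
  C: 7
  H: 17
  N: 1
  O: 2
Molecular formula: C7H17NO2.
  M = 7(12.011) + 17(1.008) + 14.007 + 2(15.999)
    = 84.077 + 17.136 + 14.007 + 31.998 = 147.218

147.22 g/mol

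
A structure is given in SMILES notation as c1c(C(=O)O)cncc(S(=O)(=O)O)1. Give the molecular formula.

C6H5NO5S

Atom tally by fragment:
  pyridine ring core → C:5 H:5 N:1
  (− 2 ring H displaced by substituents)
  + COOH → C:1 H:1 O:2
  + SO3H → S:1 O:3 H:1
Element totals:
  C: 6
  H: 5
  N: 1
  O: 5
  S: 1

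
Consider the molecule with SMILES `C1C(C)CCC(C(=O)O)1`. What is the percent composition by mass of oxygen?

Atom tally by fragment:
  cyclopentane ring core → C:5 H:10
  (− 2 ring H displaced by substituents)
  + CH3 → C:1 H:3
  + COOH → C:1 H:1 O:2
Element totals:
  C: 7
  H: 12
  O: 2
Molecular formula: C7H12O2.
Molar mass = 128.171 g/mol.
Mass from O: 2 × 15.999 = 31.998 g/mol.
%O = 31.998 / 128.171 × 100 = 24.97%.

24.97%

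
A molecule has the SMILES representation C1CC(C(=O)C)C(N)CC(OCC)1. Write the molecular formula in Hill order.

Atom tally by fragment:
  cyclohexane ring core → C:6 H:12
  (− 3 ring H displaced by substituents)
  + COCH3 → C:2 H:3 O:1
  + NH2 → N:1 H:2
  + OC2H5 → C:2 H:5 O:1
Element totals:
  C: 10
  H: 19
  N: 1
  O: 2

C10H19NO2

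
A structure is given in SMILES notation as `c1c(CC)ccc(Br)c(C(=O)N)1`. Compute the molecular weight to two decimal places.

228.09 g/mol

Atom tally by fragment:
  benzene ring core → C:6 H:6
  (− 3 ring H displaced by substituents)
  + C2H5 → C:2 H:5
  + Br → Br:1
  + CONH2 → C:1 H:2 O:1 N:1
Element totals:
  C: 9
  H: 10
  Br: 1
  N: 1
  O: 1
Molecular formula: C9H10BrNO.
  M = 9(12.011) + 10(1.008) + 79.904 + 14.007 + 15.999
    = 108.099 + 10.080 + 79.904 + 14.007 + 15.999 = 228.089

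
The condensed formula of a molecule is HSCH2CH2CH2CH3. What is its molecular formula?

C4H10S

Atom tally by fragment:
  HSCH2 → C:1 H:3 S:1
  CH2 → C:1 H:2
  CH2 → C:1 H:2
  CH3 → C:1 H:3
Element totals:
  C: 4
  H: 10
  S: 1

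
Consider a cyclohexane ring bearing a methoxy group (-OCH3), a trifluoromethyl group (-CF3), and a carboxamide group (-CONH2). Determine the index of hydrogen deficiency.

2

Atom tally by fragment:
  cyclohexane ring core → C:6 H:12
  (− 3 ring H displaced by substituents)
  + OCH3 → C:1 H:3 O:1
  + CF3 → C:1 F:3
  + CONH2 → C:1 H:2 O:1 N:1
Element totals:
  C: 9
  H: 14
  F: 3
  N: 1
  O: 2
Molecular formula: C9H14F3NO2.
DoU = (2C + 2 + N − H − X) / 2 = (2·9 + 2 + 1 − 14 − 3) / 2 = 2.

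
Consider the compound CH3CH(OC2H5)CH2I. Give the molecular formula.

Atom tally by fragment:
  CH3 → C:1 H:3
  CH(OC2H5) → C:3 H:6 O:1
  CH2I → C:1 H:2 I:1
Element totals:
  C: 5
  H: 11
  I: 1
  O: 1

C5H11IO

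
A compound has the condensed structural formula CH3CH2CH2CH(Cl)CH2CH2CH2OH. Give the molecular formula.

C7H15ClO

Element totals:
  C: 7
  H: 15
  Cl: 1
  O: 1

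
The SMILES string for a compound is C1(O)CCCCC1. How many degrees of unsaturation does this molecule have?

Atom tally by fragment:
  cyclohexane ring core → C:6 H:12
  (− 1 ring H displaced by substituents)
  + OH → O:1 H:1
Element totals:
  C: 6
  H: 12
  O: 1
Molecular formula: C6H12O.
DoU = (2C + 2 + N − H − X) / 2 = (2·6 + 2 + 0 − 12 − 0) / 2 = 1.

1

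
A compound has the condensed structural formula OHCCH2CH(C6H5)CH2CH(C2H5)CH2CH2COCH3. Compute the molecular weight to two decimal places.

Atom tally by fragment:
  OHCCH2 → C:2 H:3 O:1
  CH(C6H5) → C:7 H:6
  CH2 → C:1 H:2
  CH(C2H5) → C:3 H:6
  CH2 → C:1 H:2
  CH2COCH3 → C:3 H:5 O:1
Element totals:
  C: 17
  H: 24
  O: 2
Molecular formula: C17H24O2.
  M = 17(12.011) + 24(1.008) + 2(15.999)
    = 204.187 + 24.192 + 31.998 = 260.377

260.38 g/mol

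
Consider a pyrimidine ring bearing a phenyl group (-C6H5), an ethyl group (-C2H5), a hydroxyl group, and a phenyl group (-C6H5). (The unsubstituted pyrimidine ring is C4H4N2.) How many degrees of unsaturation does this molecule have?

12

Atom tally by fragment:
  pyrimidine ring core → C:4 H:4 N:2
  (− 4 ring H displaced by substituents)
  + C6H5 → C:6 H:5
  + C2H5 → C:2 H:5
  + OH → O:1 H:1
  + C6H5 → C:6 H:5
Element totals:
  C: 18
  H: 16
  N: 2
  O: 1
Molecular formula: C18H16N2O.
DoU = (2C + 2 + N − H − X) / 2 = (2·18 + 2 + 2 − 16 − 0) / 2 = 12.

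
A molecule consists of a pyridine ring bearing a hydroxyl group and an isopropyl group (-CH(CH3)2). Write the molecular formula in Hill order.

Atom tally by fragment:
  pyridine ring core → C:5 H:5 N:1
  (− 2 ring H displaced by substituents)
  + OH → O:1 H:1
  + CH(CH3)2 → C:3 H:7
Element totals:
  C: 8
  H: 11
  N: 1
  O: 1

C8H11NO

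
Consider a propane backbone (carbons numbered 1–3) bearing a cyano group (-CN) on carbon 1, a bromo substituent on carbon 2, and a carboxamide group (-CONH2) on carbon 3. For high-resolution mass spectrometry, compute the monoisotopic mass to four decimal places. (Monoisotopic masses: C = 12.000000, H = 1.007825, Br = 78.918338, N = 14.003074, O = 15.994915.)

Atom tally by fragment:
  NCCH2 → C:2 H:2 N:1
  CH(Br) → C:1 H:1 Br:1
  CH2CONH2 → C:2 H:4 O:1 N:1
Element totals:
  C: 5
  H: 7
  Br: 1
  N: 2
  O: 1
Molecular formula: C5H7BrN2O.
  M = 5(12.0) + 7(1.007825) + 78.918338 + 2(14.003074) + 15.994915
    = 60.000000 + 7.054775 + 78.918338 + 28.006148 + 15.994915 = 189.974176

189.9742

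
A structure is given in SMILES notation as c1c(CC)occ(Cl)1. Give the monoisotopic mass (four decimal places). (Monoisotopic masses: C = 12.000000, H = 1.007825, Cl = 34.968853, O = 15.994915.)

Atom tally by fragment:
  furan ring core → C:4 H:4 O:1
  (− 2 ring H displaced by substituents)
  + C2H5 → C:2 H:5
  + Cl → Cl:1
Element totals:
  C: 6
  H: 7
  Cl: 1
  O: 1
Molecular formula: C6H7ClO.
  M = 6(12.0) + 7(1.007825) + 34.968853 + 15.994915
    = 72.000000 + 7.054775 + 34.968853 + 15.994915 = 130.018543

130.0185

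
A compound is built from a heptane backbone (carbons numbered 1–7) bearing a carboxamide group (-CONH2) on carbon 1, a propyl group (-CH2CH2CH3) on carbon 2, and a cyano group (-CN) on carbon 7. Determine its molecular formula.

C12H22N2O

Atom tally by fragment:
  H2NOCCH2 → C:2 H:4 O:1 N:1
  CH(CH2CH2CH3) → C:4 H:8
  CH2 → C:1 H:2
  CH2 → C:1 H:2
  CH2 → C:1 H:2
  CH2 → C:1 H:2
  CH2CN → C:2 H:2 N:1
Element totals:
  C: 12
  H: 22
  N: 2
  O: 1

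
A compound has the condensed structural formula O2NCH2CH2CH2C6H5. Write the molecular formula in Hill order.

C9H11NO2

Atom tally by fragment:
  O2NCH2 → C:1 H:2 N:1 O:2
  CH2 → C:1 H:2
  CH2C6H5 → C:7 H:7
Element totals:
  C: 9
  H: 11
  N: 1
  O: 2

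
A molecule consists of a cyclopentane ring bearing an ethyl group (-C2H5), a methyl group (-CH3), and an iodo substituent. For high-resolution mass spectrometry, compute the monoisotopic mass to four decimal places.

Atom tally by fragment:
  cyclopentane ring core → C:5 H:10
  (− 3 ring H displaced by substituents)
  + C2H5 → C:2 H:5
  + CH3 → C:1 H:3
  + I → I:1
Element totals:
  C: 8
  H: 15
  I: 1
Molecular formula: C8H15I.
  M = 8(12.0) + 15(1.007825) + 126.904472
    = 96.000000 + 15.117375 + 126.904472 = 238.021847

238.0218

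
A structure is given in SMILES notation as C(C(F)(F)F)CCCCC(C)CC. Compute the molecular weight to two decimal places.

196.26 g/mol

Atom tally by fragment:
  F3CCH2 → C:2 H:2 F:3
  CH2 → C:1 H:2
  CH2 → C:1 H:2
  CH2 → C:1 H:2
  CH2 → C:1 H:2
  CH(CH3) → C:2 H:4
  CH2 → C:1 H:2
  CH3 → C:1 H:3
Element totals:
  C: 10
  H: 19
  F: 3
Molecular formula: C10H19F3.
  M = 10(12.011) + 19(1.008) + 3(18.998)
    = 120.110 + 19.152 + 56.994 = 196.256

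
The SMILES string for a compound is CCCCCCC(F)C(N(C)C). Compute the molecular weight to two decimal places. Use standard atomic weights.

175.29 g/mol

Atom tally by fragment:
  CH3 → C:1 H:3
  CH2 → C:1 H:2
  CH2 → C:1 H:2
  CH2 → C:1 H:2
  CH2 → C:1 H:2
  CH2 → C:1 H:2
  CH(F) → C:1 H:1 F:1
  CH2N(CH3)2 → C:3 H:8 N:1
Element totals:
  C: 10
  H: 22
  F: 1
  N: 1
Molecular formula: C10H22FN.
  M = 10(12.011) + 22(1.008) + 18.998 + 14.007
    = 120.110 + 22.176 + 18.998 + 14.007 = 175.291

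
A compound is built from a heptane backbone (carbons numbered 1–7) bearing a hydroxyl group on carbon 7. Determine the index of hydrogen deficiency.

Atom tally by fragment:
  CH3 → C:1 H:3
  CH2 → C:1 H:2
  CH2 → C:1 H:2
  CH2 → C:1 H:2
  CH2 → C:1 H:2
  CH2 → C:1 H:2
  CH2OH → C:1 H:3 O:1
Element totals:
  C: 7
  H: 16
  O: 1
Molecular formula: C7H16O.
DoU = (2C + 2 + N − H − X) / 2 = (2·7 + 2 + 0 − 16 − 0) / 2 = 0.

0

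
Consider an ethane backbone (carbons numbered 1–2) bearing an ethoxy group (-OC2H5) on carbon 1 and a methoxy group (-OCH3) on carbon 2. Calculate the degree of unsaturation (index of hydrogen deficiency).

0

Atom tally by fragment:
  C2H5OCH2 → C:3 H:7 O:1
  CH2OCH3 → C:2 H:5 O:1
Element totals:
  C: 5
  H: 12
  O: 2
Molecular formula: C5H12O2.
DoU = (2C + 2 + N − H − X) / 2 = (2·5 + 2 + 0 − 12 − 0) / 2 = 0.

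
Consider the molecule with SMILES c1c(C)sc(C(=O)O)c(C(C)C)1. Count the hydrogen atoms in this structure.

12

Atom tally by fragment:
  thiophene ring core → C:4 H:4 S:1
  (− 3 ring H displaced by substituents)
  + CH3 → C:1 H:3
  + COOH → C:1 H:1 O:2
  + CH(CH3)2 → C:3 H:7
Element totals:
  C: 9
  H: 12
  O: 2
  S: 1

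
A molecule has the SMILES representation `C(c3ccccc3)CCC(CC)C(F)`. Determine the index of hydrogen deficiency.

Atom tally by fragment:
  C6H5CH2 → C:7 H:7
  CH2 → C:1 H:2
  CH2 → C:1 H:2
  CH(C2H5) → C:3 H:6
  CH2F → C:1 H:2 F:1
Element totals:
  C: 13
  H: 19
  F: 1
Molecular formula: C13H19F.
DoU = (2C + 2 + N − H − X) / 2 = (2·13 + 2 + 0 − 19 − 1) / 2 = 4.

4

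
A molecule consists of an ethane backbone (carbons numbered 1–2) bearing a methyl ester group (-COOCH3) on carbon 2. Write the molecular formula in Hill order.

Atom tally by fragment:
  CH3 → C:1 H:3
  CH2COOCH3 → C:3 H:5 O:2
Element totals:
  C: 4
  H: 8
  O: 2

C4H8O2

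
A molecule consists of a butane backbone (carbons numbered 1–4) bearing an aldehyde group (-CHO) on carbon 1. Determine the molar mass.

86.13 g/mol

Atom tally by fragment:
  OHCCH2 → C:2 H:3 O:1
  CH2 → C:1 H:2
  CH2 → C:1 H:2
  CH3 → C:1 H:3
Element totals:
  C: 5
  H: 10
  O: 1
Molecular formula: C5H10O.
  M = 5(12.011) + 10(1.008) + 15.999
    = 60.055 + 10.080 + 15.999 = 86.134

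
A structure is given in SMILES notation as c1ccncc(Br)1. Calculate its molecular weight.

Atom tally by fragment:
  pyridine ring core → C:5 H:5 N:1
  (− 1 ring H displaced by substituents)
  + Br → Br:1
Element totals:
  C: 5
  H: 4
  Br: 1
  N: 1
Molecular formula: C5H4BrN.
  M = 5(12.011) + 4(1.008) + 79.904 + 14.007
    = 60.055 + 4.032 + 79.904 + 14.007 = 157.998

158.00 g/mol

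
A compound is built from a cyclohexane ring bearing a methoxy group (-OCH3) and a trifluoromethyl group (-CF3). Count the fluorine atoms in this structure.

3

Atom tally by fragment:
  cyclohexane ring core → C:6 H:12
  (− 2 ring H displaced by substituents)
  + OCH3 → C:1 H:3 O:1
  + CF3 → C:1 F:3
Element totals:
  C: 8
  H: 13
  F: 3
  O: 1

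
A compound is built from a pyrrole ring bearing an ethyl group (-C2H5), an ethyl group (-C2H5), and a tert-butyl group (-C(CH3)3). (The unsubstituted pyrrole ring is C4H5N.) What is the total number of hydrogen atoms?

21

Atom tally by fragment:
  pyrrole ring core → C:4 H:5 N:1
  (− 3 ring H displaced by substituents)
  + C2H5 → C:2 H:5
  + C2H5 → C:2 H:5
  + C(CH3)3 → C:4 H:9
Element totals:
  C: 12
  H: 21
  N: 1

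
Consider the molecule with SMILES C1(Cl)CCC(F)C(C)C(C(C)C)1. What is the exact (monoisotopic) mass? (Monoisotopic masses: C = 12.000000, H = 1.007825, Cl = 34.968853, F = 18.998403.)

Atom tally by fragment:
  cyclohexane ring core → C:6 H:12
  (− 4 ring H displaced by substituents)
  + Cl → Cl:1
  + F → F:1
  + CH3 → C:1 H:3
  + CH(CH3)2 → C:3 H:7
Element totals:
  C: 10
  H: 18
  Cl: 1
  F: 1
Molecular formula: C10H18ClF.
  M = 10(12.0) + 18(1.007825) + 34.968853 + 18.998403
    = 120.000000 + 18.140850 + 34.968853 + 18.998403 = 192.108106

192.1081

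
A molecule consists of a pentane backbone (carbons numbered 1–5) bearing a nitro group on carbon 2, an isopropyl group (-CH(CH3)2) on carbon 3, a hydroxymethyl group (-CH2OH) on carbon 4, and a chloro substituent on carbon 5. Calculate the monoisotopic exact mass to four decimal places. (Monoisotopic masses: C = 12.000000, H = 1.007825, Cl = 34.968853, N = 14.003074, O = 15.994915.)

Atom tally by fragment:
  CH3 → C:1 H:3
  CH(NO2) → C:1 H:1 N:1 O:2
  CH(CH(CH3)2) → C:4 H:8
  CH(CH2OH) → C:2 H:4 O:1
  CH2Cl → C:1 H:2 Cl:1
Element totals:
  C: 9
  H: 18
  Cl: 1
  N: 1
  O: 3
Molecular formula: C9H18ClNO3.
  M = 9(12.0) + 18(1.007825) + 34.968853 + 14.003074 + 3(15.994915)
    = 108.000000 + 18.140850 + 34.968853 + 14.003074 + 47.984745 = 223.097522

223.0975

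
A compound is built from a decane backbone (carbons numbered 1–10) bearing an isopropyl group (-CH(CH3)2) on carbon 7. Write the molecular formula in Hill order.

Atom tally by fragment:
  CH3 → C:1 H:3
  CH2 → C:1 H:2
  CH2 → C:1 H:2
  CH2 → C:1 H:2
  CH2 → C:1 H:2
  CH2 → C:1 H:2
  CH(CH(CH3)2) → C:4 H:8
  CH2 → C:1 H:2
  CH2 → C:1 H:2
  CH3 → C:1 H:3
Element totals:
  C: 13
  H: 28

C13H28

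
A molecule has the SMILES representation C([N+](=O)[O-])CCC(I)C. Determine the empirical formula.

Atom tally by fragment:
  O2NCH2 → C:1 H:2 N:1 O:2
  CH2 → C:1 H:2
  CH2 → C:1 H:2
  CH(I) → C:1 H:1 I:1
  CH3 → C:1 H:3
Element totals:
  C: 5
  H: 10
  I: 1
  N: 1
  O: 2
Molecular formula: C5H10INO2.
gcd of subscripts (5, 10, 1, 1, 2) = 1, so the empirical formula equals the molecular formula.

C5H10INO2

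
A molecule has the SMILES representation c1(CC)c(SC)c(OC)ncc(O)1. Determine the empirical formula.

C9H13NO2S

Atom tally by fragment:
  pyridine ring core → C:5 H:5 N:1
  (− 4 ring H displaced by substituents)
  + C2H5 → C:2 H:5
  + SCH3 → C:1 H:3 S:1
  + OCH3 → C:1 H:3 O:1
  + OH → O:1 H:1
Element totals:
  C: 9
  H: 13
  N: 1
  O: 2
  S: 1
Molecular formula: C9H13NO2S.
gcd of subscripts (9, 13, 1, 2, 1) = 1, so the empirical formula equals the molecular formula.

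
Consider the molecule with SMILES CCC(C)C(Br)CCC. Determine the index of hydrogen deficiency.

Atom tally by fragment:
  CH3 → C:1 H:3
  CH2 → C:1 H:2
  CH(CH3) → C:2 H:4
  CH(Br) → C:1 H:1 Br:1
  CH2 → C:1 H:2
  CH2 → C:1 H:2
  CH3 → C:1 H:3
Element totals:
  C: 8
  H: 17
  Br: 1
Molecular formula: C8H17Br.
DoU = (2C + 2 + N − H − X) / 2 = (2·8 + 2 + 0 − 17 − 1) / 2 = 0.

0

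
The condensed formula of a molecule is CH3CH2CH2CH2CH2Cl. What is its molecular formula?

Element totals:
  C: 5
  H: 11
  Cl: 1

C5H11Cl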